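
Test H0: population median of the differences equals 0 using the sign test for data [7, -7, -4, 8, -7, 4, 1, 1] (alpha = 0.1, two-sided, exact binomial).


Step 1: Discard zero differences. Original n = 8; n_eff = number of nonzero differences = 8.
Nonzero differences (with sign): +7, -7, -4, +8, -7, +4, +1, +1
Step 2: Count signs: positive = 5, negative = 3.
Step 3: Under H0: P(positive) = 0.5, so the number of positives S ~ Bin(8, 0.5).
Step 4: Two-sided exact p-value = sum of Bin(8,0.5) probabilities at or below the observed probability = 0.726562.
Step 5: alpha = 0.1. fail to reject H0.

n_eff = 8, pos = 5, neg = 3, p = 0.726562, fail to reject H0.


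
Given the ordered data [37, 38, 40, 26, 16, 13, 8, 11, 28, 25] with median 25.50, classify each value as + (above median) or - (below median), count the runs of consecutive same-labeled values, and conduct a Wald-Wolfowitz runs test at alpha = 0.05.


Step 1: Compute median = 25.50; label A = above, B = below.
Labels in order: AAAABBBBAB  (n_A = 5, n_B = 5)
Step 2: Count runs R = 4.
Step 3: Under H0 (random ordering), E[R] = 2*n_A*n_B/(n_A+n_B) + 1 = 2*5*5/10 + 1 = 6.0000.
        Var[R] = 2*n_A*n_B*(2*n_A*n_B - n_A - n_B) / ((n_A+n_B)^2 * (n_A+n_B-1)) = 2000/900 = 2.2222.
        SD[R] = 1.4907.
Step 4: Continuity-corrected z = (R + 0.5 - E[R]) / SD[R] = (4 + 0.5 - 6.0000) / 1.4907 = -1.0062.
Step 5: Two-sided p-value via normal approximation = 2*(1 - Phi(|z|)) = 0.314305.
Step 6: alpha = 0.05. fail to reject H0.

R = 4, z = -1.0062, p = 0.314305, fail to reject H0.


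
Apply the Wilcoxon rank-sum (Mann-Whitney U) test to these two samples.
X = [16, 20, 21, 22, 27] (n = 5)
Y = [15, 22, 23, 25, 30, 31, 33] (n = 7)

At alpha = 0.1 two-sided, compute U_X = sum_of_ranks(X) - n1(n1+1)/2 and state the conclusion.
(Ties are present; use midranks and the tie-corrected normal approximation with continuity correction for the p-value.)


Step 1: Combine and sort all 12 observations; assign midranks.
sorted (value, group): (15,Y), (16,X), (20,X), (21,X), (22,X), (22,Y), (23,Y), (25,Y), (27,X), (30,Y), (31,Y), (33,Y)
ranks: 15->1, 16->2, 20->3, 21->4, 22->5.5, 22->5.5, 23->7, 25->8, 27->9, 30->10, 31->11, 33->12
Step 2: Rank sum for X: R1 = 2 + 3 + 4 + 5.5 + 9 = 23.5.
Step 3: U_X = R1 - n1(n1+1)/2 = 23.5 - 5*6/2 = 23.5 - 15 = 8.5.
       U_Y = n1*n2 - U_X = 35 - 8.5 = 26.5.
Step 4: Ties are present, so use the tie-corrected normal approximation (with continuity correction) for the p-value.
Step 5: p-value = 0.166721; compare to alpha = 0.1. fail to reject H0.

U_X = 8.5, p = 0.166721, fail to reject H0 at alpha = 0.1.


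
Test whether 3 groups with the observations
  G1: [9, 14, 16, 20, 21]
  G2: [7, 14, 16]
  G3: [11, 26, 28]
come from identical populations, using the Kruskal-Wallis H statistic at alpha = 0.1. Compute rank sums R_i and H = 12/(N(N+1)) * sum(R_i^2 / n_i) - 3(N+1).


Step 1: Combine all N = 11 observations and assign midranks.
sorted (value, group, rank): (7,G2,1), (9,G1,2), (11,G3,3), (14,G1,4.5), (14,G2,4.5), (16,G1,6.5), (16,G2,6.5), (20,G1,8), (21,G1,9), (26,G3,10), (28,G3,11)
Step 2: Sum ranks within each group.
R_1 = 30 (n_1 = 5)
R_2 = 12 (n_2 = 3)
R_3 = 24 (n_3 = 3)
Step 3: H = 12/(N(N+1)) * sum(R_i^2/n_i) - 3(N+1)
     = 12/(11*12) * (30^2/5 + 12^2/3 + 24^2/3) - 3*12
     = 0.090909 * 420 - 36
     = 2.181818.
Step 4: Ties present; correction factor C = 1 - 12/(11^3 - 11) = 0.990909. Corrected H = 2.181818 / 0.990909 = 2.201835.
Step 5: Under H0, H ~ chi^2(2); p-value = 0.332566.
Step 6: alpha = 0.1. fail to reject H0.

H = 2.2018, df = 2, p = 0.332566, fail to reject H0.


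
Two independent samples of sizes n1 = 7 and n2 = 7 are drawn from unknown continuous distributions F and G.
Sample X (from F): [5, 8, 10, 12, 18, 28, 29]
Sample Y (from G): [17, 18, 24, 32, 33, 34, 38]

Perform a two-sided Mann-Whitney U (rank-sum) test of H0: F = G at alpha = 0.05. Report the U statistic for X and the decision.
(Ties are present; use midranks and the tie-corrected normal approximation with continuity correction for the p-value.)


Step 1: Combine and sort all 14 observations; assign midranks.
sorted (value, group): (5,X), (8,X), (10,X), (12,X), (17,Y), (18,X), (18,Y), (24,Y), (28,X), (29,X), (32,Y), (33,Y), (34,Y), (38,Y)
ranks: 5->1, 8->2, 10->3, 12->4, 17->5, 18->6.5, 18->6.5, 24->8, 28->9, 29->10, 32->11, 33->12, 34->13, 38->14
Step 2: Rank sum for X: R1 = 1 + 2 + 3 + 4 + 6.5 + 9 + 10 = 35.5.
Step 3: U_X = R1 - n1(n1+1)/2 = 35.5 - 7*8/2 = 35.5 - 28 = 7.5.
       U_Y = n1*n2 - U_X = 49 - 7.5 = 41.5.
Step 4: Ties are present, so use the tie-corrected normal approximation (with continuity correction) for the p-value.
Step 5: p-value = 0.034806; compare to alpha = 0.05. reject H0.

U_X = 7.5, p = 0.034806, reject H0 at alpha = 0.05.


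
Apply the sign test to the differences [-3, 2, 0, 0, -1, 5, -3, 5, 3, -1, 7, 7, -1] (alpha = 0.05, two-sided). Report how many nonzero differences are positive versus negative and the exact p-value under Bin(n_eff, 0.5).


Step 1: Discard zero differences. Original n = 13; n_eff = number of nonzero differences = 11.
Nonzero differences (with sign): -3, +2, -1, +5, -3, +5, +3, -1, +7, +7, -1
Step 2: Count signs: positive = 6, negative = 5.
Step 3: Under H0: P(positive) = 0.5, so the number of positives S ~ Bin(11, 0.5).
Step 4: Two-sided exact p-value = sum of Bin(11,0.5) probabilities at or below the observed probability = 1.000000.
Step 5: alpha = 0.05. fail to reject H0.

n_eff = 11, pos = 6, neg = 5, p = 1.000000, fail to reject H0.


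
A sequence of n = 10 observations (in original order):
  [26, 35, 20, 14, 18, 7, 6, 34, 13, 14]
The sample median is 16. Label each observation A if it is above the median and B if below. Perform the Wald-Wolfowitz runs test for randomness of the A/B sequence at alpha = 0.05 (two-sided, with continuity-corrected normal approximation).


Step 1: Compute median = 16; label A = above, B = below.
Labels in order: AAABABBABB  (n_A = 5, n_B = 5)
Step 2: Count runs R = 6.
Step 3: Under H0 (random ordering), E[R] = 2*n_A*n_B/(n_A+n_B) + 1 = 2*5*5/10 + 1 = 6.0000.
        Var[R] = 2*n_A*n_B*(2*n_A*n_B - n_A - n_B) / ((n_A+n_B)^2 * (n_A+n_B-1)) = 2000/900 = 2.2222.
        SD[R] = 1.4907.
Step 4: R = E[R], so z = 0 with no continuity correction.
Step 5: Two-sided p-value via normal approximation = 2*(1 - Phi(|z|)) = 1.000000.
Step 6: alpha = 0.05. fail to reject H0.

R = 6, z = 0.0000, p = 1.000000, fail to reject H0.


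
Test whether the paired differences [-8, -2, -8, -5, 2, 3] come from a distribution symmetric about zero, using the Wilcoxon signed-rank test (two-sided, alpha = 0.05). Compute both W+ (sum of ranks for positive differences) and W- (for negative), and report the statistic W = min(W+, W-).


Step 1: Drop any zero differences (none here) and take |d_i|.
|d| = [8, 2, 8, 5, 2, 3]
Step 2: Midrank |d_i| (ties get averaged ranks).
ranks: |8|->5.5, |2|->1.5, |8|->5.5, |5|->4, |2|->1.5, |3|->3
Step 3: Attach original signs; sum ranks with positive sign and with negative sign.
W+ = 1.5 + 3 = 4.5
W- = 5.5 + 1.5 + 5.5 + 4 = 16.5
(Check: W+ + W- = 21 should equal n(n+1)/2 = 21.)
Step 4: Test statistic W = min(W+, W-) = 4.5.
Step 5: Ties in |d|, so use the tie-corrected normal approximation.
        E[W] = n(n+1)/4 = 6*7/4 = 10.5.
        Tie groups: |d|=2 (t=2), |d|=8 (t=2); sum(t^3 - t) = 12.
        Var[W] = n(n+1)(2n+1)/24 - sum(t^3-t)/48 = 546/24 - 12/48 = 22.5.
        z = (W - E[W]) / sqrt(Var[W]) = (4.5 - 10.5) / 4.7434 = -1.2649.
        Two-sided p = 2*Phi(z) = 0.205903.
Step 6: alpha = 0.05. fail to reject H0.

W+ = 4.5, W- = 16.5, W = min = 4.5, p = 0.205903, fail to reject H0.


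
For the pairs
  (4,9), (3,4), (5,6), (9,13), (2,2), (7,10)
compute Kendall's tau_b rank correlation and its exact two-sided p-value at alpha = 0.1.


Step 1: Enumerate the 15 unordered pairs (i,j) with i<j and classify each by sign(x_j-x_i) * sign(y_j-y_i).
  (1,2):dx=-1,dy=-5->C; (1,3):dx=+1,dy=-3->D; (1,4):dx=+5,dy=+4->C; (1,5):dx=-2,dy=-7->C
  (1,6):dx=+3,dy=+1->C; (2,3):dx=+2,dy=+2->C; (2,4):dx=+6,dy=+9->C; (2,5):dx=-1,dy=-2->C
  (2,6):dx=+4,dy=+6->C; (3,4):dx=+4,dy=+7->C; (3,5):dx=-3,dy=-4->C; (3,6):dx=+2,dy=+4->C
  (4,5):dx=-7,dy=-11->C; (4,6):dx=-2,dy=-3->C; (5,6):dx=+5,dy=+8->C
Step 2: C = 14, D = 1, total pairs = 15.
Step 3: tau = (C - D)/(n(n-1)/2) = (14 - 1)/15 = 0.866667.
Step 4: Exact two-sided p-value (enumerate n! = 720 permutations of y under H0): p = 0.016667.
Step 5: alpha = 0.1. reject H0.

tau_b = 0.8667 (C=14, D=1), p = 0.016667, reject H0.


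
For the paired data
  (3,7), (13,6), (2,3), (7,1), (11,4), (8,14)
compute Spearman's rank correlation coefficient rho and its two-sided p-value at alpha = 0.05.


Step 1: Rank x and y separately (midranks; no ties here).
rank(x): 3->2, 13->6, 2->1, 7->3, 11->5, 8->4
rank(y): 7->5, 6->4, 3->2, 1->1, 4->3, 14->6
Step 2: d_i = R_x(i) - R_y(i); compute d_i^2.
  (2-5)^2=9, (6-4)^2=4, (1-2)^2=1, (3-1)^2=4, (5-3)^2=4, (4-6)^2=4
sum(d^2) = 26.
Step 3: rho = 1 - 6*26 / (6*(6^2 - 1)) = 1 - 156/210 = 0.257143.
Step 4: Under H0, t = rho * sqrt((n-2)/(1-rho^2)) = 0.5322 ~ t(4).
Step 5: Two-sided p-value from the t-distribution with 4 df = 0.622787.
Step 6: alpha = 0.05. fail to reject H0.

rho = 0.2571, p = 0.622787, fail to reject H0 at alpha = 0.05.


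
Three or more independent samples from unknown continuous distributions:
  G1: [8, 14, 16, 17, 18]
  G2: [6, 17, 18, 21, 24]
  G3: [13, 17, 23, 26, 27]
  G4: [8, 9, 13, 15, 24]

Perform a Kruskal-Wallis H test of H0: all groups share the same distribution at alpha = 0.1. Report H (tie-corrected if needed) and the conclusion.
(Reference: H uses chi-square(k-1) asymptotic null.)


Step 1: Combine all N = 20 observations and assign midranks.
sorted (value, group, rank): (6,G2,1), (8,G1,2.5), (8,G4,2.5), (9,G4,4), (13,G3,5.5), (13,G4,5.5), (14,G1,7), (15,G4,8), (16,G1,9), (17,G1,11), (17,G2,11), (17,G3,11), (18,G1,13.5), (18,G2,13.5), (21,G2,15), (23,G3,16), (24,G2,17.5), (24,G4,17.5), (26,G3,19), (27,G3,20)
Step 2: Sum ranks within each group.
R_1 = 43 (n_1 = 5)
R_2 = 58 (n_2 = 5)
R_3 = 71.5 (n_3 = 5)
R_4 = 37.5 (n_4 = 5)
Step 3: H = 12/(N(N+1)) * sum(R_i^2/n_i) - 3(N+1)
     = 12/(20*21) * (43^2/5 + 58^2/5 + 71.5^2/5 + 37.5^2/5) - 3*21
     = 0.028571 * 2346.3 - 63
     = 4.037143.
Step 4: Ties present; correction factor C = 1 - 48/(20^3 - 20) = 0.993985. Corrected H = 4.037143 / 0.993985 = 4.061573.
Step 5: Under H0, H ~ chi^2(3); p-value = 0.254892.
Step 6: alpha = 0.1. fail to reject H0.

H = 4.0616, df = 3, p = 0.254892, fail to reject H0.


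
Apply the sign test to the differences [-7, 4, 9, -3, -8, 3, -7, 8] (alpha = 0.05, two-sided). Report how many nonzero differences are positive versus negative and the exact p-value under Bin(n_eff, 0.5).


Step 1: Discard zero differences. Original n = 8; n_eff = number of nonzero differences = 8.
Nonzero differences (with sign): -7, +4, +9, -3, -8, +3, -7, +8
Step 2: Count signs: positive = 4, negative = 4.
Step 3: Under H0: P(positive) = 0.5, so the number of positives S ~ Bin(8, 0.5).
Step 4: Two-sided exact p-value = sum of Bin(8,0.5) probabilities at or below the observed probability = 1.000000.
Step 5: alpha = 0.05. fail to reject H0.

n_eff = 8, pos = 4, neg = 4, p = 1.000000, fail to reject H0.


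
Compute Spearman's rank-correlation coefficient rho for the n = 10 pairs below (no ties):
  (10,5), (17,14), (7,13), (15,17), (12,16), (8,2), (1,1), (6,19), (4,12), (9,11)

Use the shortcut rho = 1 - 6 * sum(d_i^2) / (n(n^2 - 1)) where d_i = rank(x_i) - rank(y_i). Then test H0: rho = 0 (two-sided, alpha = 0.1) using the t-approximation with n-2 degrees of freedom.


Step 1: Rank x and y separately (midranks; no ties here).
rank(x): 10->7, 17->10, 7->4, 15->9, 12->8, 8->5, 1->1, 6->3, 4->2, 9->6
rank(y): 5->3, 14->7, 13->6, 17->9, 16->8, 2->2, 1->1, 19->10, 12->5, 11->4
Step 2: d_i = R_x(i) - R_y(i); compute d_i^2.
  (7-3)^2=16, (10-7)^2=9, (4-6)^2=4, (9-9)^2=0, (8-8)^2=0, (5-2)^2=9, (1-1)^2=0, (3-10)^2=49, (2-5)^2=9, (6-4)^2=4
sum(d^2) = 100.
Step 3: rho = 1 - 6*100 / (10*(10^2 - 1)) = 1 - 600/990 = 0.393939.
Step 4: Under H0, t = rho * sqrt((n-2)/(1-rho^2)) = 1.2123 ~ t(8).
Step 5: Two-sided p-value from the t-distribution with 8 df = 0.259998.
Step 6: alpha = 0.1. fail to reject H0.

rho = 0.3939, p = 0.259998, fail to reject H0 at alpha = 0.1.


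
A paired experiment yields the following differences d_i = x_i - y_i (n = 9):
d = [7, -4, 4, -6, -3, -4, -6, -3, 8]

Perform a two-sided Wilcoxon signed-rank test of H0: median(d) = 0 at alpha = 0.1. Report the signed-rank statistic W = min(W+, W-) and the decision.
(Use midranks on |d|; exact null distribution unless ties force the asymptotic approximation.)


Step 1: Drop any zero differences (none here) and take |d_i|.
|d| = [7, 4, 4, 6, 3, 4, 6, 3, 8]
Step 2: Midrank |d_i| (ties get averaged ranks).
ranks: |7|->8, |4|->4, |4|->4, |6|->6.5, |3|->1.5, |4|->4, |6|->6.5, |3|->1.5, |8|->9
Step 3: Attach original signs; sum ranks with positive sign and with negative sign.
W+ = 8 + 4 + 9 = 21
W- = 4 + 6.5 + 1.5 + 4 + 6.5 + 1.5 = 24
(Check: W+ + W- = 45 should equal n(n+1)/2 = 45.)
Step 4: Test statistic W = min(W+, W-) = 21.
Step 5: Ties in |d|, so use the tie-corrected normal approximation.
        E[W] = n(n+1)/4 = 9*10/4 = 22.5.
        Tie groups: |d|=3 (t=2), |d|=4 (t=3), |d|=6 (t=2); sum(t^3 - t) = 36.
        Var[W] = n(n+1)(2n+1)/24 - sum(t^3-t)/48 = 1710/24 - 36/48 = 70.5.
        z = (W - E[W]) / sqrt(Var[W]) = (21 - 22.5) / 8.3964 = -0.1786.
        Two-sided p = 2*Phi(z) = 0.858215.
Step 6: alpha = 0.1. fail to reject H0.

W+ = 21, W- = 24, W = min = 21, p = 0.858215, fail to reject H0.


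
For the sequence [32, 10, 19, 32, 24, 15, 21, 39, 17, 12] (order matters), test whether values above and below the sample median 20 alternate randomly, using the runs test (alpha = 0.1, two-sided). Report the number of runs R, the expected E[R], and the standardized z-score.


Step 1: Compute median = 20; label A = above, B = below.
Labels in order: ABBAABAABB  (n_A = 5, n_B = 5)
Step 2: Count runs R = 6.
Step 3: Under H0 (random ordering), E[R] = 2*n_A*n_B/(n_A+n_B) + 1 = 2*5*5/10 + 1 = 6.0000.
        Var[R] = 2*n_A*n_B*(2*n_A*n_B - n_A - n_B) / ((n_A+n_B)^2 * (n_A+n_B-1)) = 2000/900 = 2.2222.
        SD[R] = 1.4907.
Step 4: R = E[R], so z = 0 with no continuity correction.
Step 5: Two-sided p-value via normal approximation = 2*(1 - Phi(|z|)) = 1.000000.
Step 6: alpha = 0.1. fail to reject H0.

R = 6, z = 0.0000, p = 1.000000, fail to reject H0.


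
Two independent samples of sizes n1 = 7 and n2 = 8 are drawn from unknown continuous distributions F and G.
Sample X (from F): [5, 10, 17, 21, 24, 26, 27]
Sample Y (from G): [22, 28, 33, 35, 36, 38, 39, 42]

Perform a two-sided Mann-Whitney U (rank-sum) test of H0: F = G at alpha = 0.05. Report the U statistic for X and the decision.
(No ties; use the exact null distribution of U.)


Step 1: Combine and sort all 15 observations; assign midranks.
sorted (value, group): (5,X), (10,X), (17,X), (21,X), (22,Y), (24,X), (26,X), (27,X), (28,Y), (33,Y), (35,Y), (36,Y), (38,Y), (39,Y), (42,Y)
ranks: 5->1, 10->2, 17->3, 21->4, 22->5, 24->6, 26->7, 27->8, 28->9, 33->10, 35->11, 36->12, 38->13, 39->14, 42->15
Step 2: Rank sum for X: R1 = 1 + 2 + 3 + 4 + 6 + 7 + 8 = 31.
Step 3: U_X = R1 - n1(n1+1)/2 = 31 - 7*8/2 = 31 - 28 = 3.
       U_Y = n1*n2 - U_X = 56 - 3 = 53.
Step 4: No ties, so the exact null distribution of U (based on enumerating the C(15,7) = 6435 equally likely rank assignments) gives the two-sided p-value.
Step 5: p-value = 0.002176; compare to alpha = 0.05. reject H0.

U_X = 3, p = 0.002176, reject H0 at alpha = 0.05.


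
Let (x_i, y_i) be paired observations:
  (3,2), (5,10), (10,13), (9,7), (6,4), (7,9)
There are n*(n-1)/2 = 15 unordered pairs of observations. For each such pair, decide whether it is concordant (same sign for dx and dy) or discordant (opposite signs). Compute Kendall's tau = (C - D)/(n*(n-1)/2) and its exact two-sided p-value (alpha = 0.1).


Step 1: Enumerate the 15 unordered pairs (i,j) with i<j and classify each by sign(x_j-x_i) * sign(y_j-y_i).
  (1,2):dx=+2,dy=+8->C; (1,3):dx=+7,dy=+11->C; (1,4):dx=+6,dy=+5->C; (1,5):dx=+3,dy=+2->C
  (1,6):dx=+4,dy=+7->C; (2,3):dx=+5,dy=+3->C; (2,4):dx=+4,dy=-3->D; (2,5):dx=+1,dy=-6->D
  (2,6):dx=+2,dy=-1->D; (3,4):dx=-1,dy=-6->C; (3,5):dx=-4,dy=-9->C; (3,6):dx=-3,dy=-4->C
  (4,5):dx=-3,dy=-3->C; (4,6):dx=-2,dy=+2->D; (5,6):dx=+1,dy=+5->C
Step 2: C = 11, D = 4, total pairs = 15.
Step 3: tau = (C - D)/(n(n-1)/2) = (11 - 4)/15 = 0.466667.
Step 4: Exact two-sided p-value (enumerate n! = 720 permutations of y under H0): p = 0.272222.
Step 5: alpha = 0.1. fail to reject H0.

tau_b = 0.4667 (C=11, D=4), p = 0.272222, fail to reject H0.


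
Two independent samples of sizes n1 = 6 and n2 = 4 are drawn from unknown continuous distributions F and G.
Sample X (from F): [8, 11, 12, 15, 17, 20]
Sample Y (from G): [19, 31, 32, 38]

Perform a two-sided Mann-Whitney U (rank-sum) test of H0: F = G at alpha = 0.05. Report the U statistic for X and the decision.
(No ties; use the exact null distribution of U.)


Step 1: Combine and sort all 10 observations; assign midranks.
sorted (value, group): (8,X), (11,X), (12,X), (15,X), (17,X), (19,Y), (20,X), (31,Y), (32,Y), (38,Y)
ranks: 8->1, 11->2, 12->3, 15->4, 17->5, 19->6, 20->7, 31->8, 32->9, 38->10
Step 2: Rank sum for X: R1 = 1 + 2 + 3 + 4 + 5 + 7 = 22.
Step 3: U_X = R1 - n1(n1+1)/2 = 22 - 6*7/2 = 22 - 21 = 1.
       U_Y = n1*n2 - U_X = 24 - 1 = 23.
Step 4: No ties, so the exact null distribution of U (based on enumerating the C(10,6) = 210 equally likely rank assignments) gives the two-sided p-value.
Step 5: p-value = 0.019048; compare to alpha = 0.05. reject H0.

U_X = 1, p = 0.019048, reject H0 at alpha = 0.05.


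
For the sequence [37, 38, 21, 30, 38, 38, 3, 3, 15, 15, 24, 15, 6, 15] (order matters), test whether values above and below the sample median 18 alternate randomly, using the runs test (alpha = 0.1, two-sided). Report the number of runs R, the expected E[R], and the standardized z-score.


Step 1: Compute median = 18; label A = above, B = below.
Labels in order: AAAAAABBBBABBB  (n_A = 7, n_B = 7)
Step 2: Count runs R = 4.
Step 3: Under H0 (random ordering), E[R] = 2*n_A*n_B/(n_A+n_B) + 1 = 2*7*7/14 + 1 = 8.0000.
        Var[R] = 2*n_A*n_B*(2*n_A*n_B - n_A - n_B) / ((n_A+n_B)^2 * (n_A+n_B-1)) = 8232/2548 = 3.2308.
        SD[R] = 1.7974.
Step 4: Continuity-corrected z = (R + 0.5 - E[R]) / SD[R] = (4 + 0.5 - 8.0000) / 1.7974 = -1.9472.
Step 5: Two-sided p-value via normal approximation = 2*(1 - Phi(|z|)) = 0.051508.
Step 6: alpha = 0.1. reject H0.

R = 4, z = -1.9472, p = 0.051508, reject H0.


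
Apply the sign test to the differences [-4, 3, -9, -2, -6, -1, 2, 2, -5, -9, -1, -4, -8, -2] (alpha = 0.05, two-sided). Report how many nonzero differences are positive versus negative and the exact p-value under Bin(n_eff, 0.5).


Step 1: Discard zero differences. Original n = 14; n_eff = number of nonzero differences = 14.
Nonzero differences (with sign): -4, +3, -9, -2, -6, -1, +2, +2, -5, -9, -1, -4, -8, -2
Step 2: Count signs: positive = 3, negative = 11.
Step 3: Under H0: P(positive) = 0.5, so the number of positives S ~ Bin(14, 0.5).
Step 4: Two-sided exact p-value = sum of Bin(14,0.5) probabilities at or below the observed probability = 0.057373.
Step 5: alpha = 0.05. fail to reject H0.

n_eff = 14, pos = 3, neg = 11, p = 0.057373, fail to reject H0.


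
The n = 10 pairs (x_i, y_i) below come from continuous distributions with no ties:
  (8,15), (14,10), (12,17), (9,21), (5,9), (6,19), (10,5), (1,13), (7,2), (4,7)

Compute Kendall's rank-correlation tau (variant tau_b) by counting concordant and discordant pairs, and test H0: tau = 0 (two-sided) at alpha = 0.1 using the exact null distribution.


Step 1: Enumerate the 45 unordered pairs (i,j) with i<j and classify each by sign(x_j-x_i) * sign(y_j-y_i).
  (1,2):dx=+6,dy=-5->D; (1,3):dx=+4,dy=+2->C; (1,4):dx=+1,dy=+6->C; (1,5):dx=-3,dy=-6->C
  (1,6):dx=-2,dy=+4->D; (1,7):dx=+2,dy=-10->D; (1,8):dx=-7,dy=-2->C; (1,9):dx=-1,dy=-13->C
  (1,10):dx=-4,dy=-8->C; (2,3):dx=-2,dy=+7->D; (2,4):dx=-5,dy=+11->D; (2,5):dx=-9,dy=-1->C
  (2,6):dx=-8,dy=+9->D; (2,7):dx=-4,dy=-5->C; (2,8):dx=-13,dy=+3->D; (2,9):dx=-7,dy=-8->C
  (2,10):dx=-10,dy=-3->C; (3,4):dx=-3,dy=+4->D; (3,5):dx=-7,dy=-8->C; (3,6):dx=-6,dy=+2->D
  (3,7):dx=-2,dy=-12->C; (3,8):dx=-11,dy=-4->C; (3,9):dx=-5,dy=-15->C; (3,10):dx=-8,dy=-10->C
  (4,5):dx=-4,dy=-12->C; (4,6):dx=-3,dy=-2->C; (4,7):dx=+1,dy=-16->D; (4,8):dx=-8,dy=-8->C
  (4,9):dx=-2,dy=-19->C; (4,10):dx=-5,dy=-14->C; (5,6):dx=+1,dy=+10->C; (5,7):dx=+5,dy=-4->D
  (5,8):dx=-4,dy=+4->D; (5,9):dx=+2,dy=-7->D; (5,10):dx=-1,dy=-2->C; (6,7):dx=+4,dy=-14->D
  (6,8):dx=-5,dy=-6->C; (6,9):dx=+1,dy=-17->D; (6,10):dx=-2,dy=-12->C; (7,8):dx=-9,dy=+8->D
  (7,9):dx=-3,dy=-3->C; (7,10):dx=-6,dy=+2->D; (8,9):dx=+6,dy=-11->D; (8,10):dx=+3,dy=-6->D
  (9,10):dx=-3,dy=+5->D
Step 2: C = 25, D = 20, total pairs = 45.
Step 3: tau = (C - D)/(n(n-1)/2) = (25 - 20)/45 = 0.111111.
Step 4: Exact two-sided p-value (enumerate n! = 3628800 permutations of y under H0): p = 0.727490.
Step 5: alpha = 0.1. fail to reject H0.

tau_b = 0.1111 (C=25, D=20), p = 0.727490, fail to reject H0.


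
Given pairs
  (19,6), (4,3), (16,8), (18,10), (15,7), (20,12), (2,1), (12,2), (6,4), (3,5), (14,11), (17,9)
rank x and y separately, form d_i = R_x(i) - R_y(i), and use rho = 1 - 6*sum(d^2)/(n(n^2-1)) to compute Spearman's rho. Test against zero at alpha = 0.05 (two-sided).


Step 1: Rank x and y separately (midranks; no ties here).
rank(x): 19->11, 4->3, 16->8, 18->10, 15->7, 20->12, 2->1, 12->5, 6->4, 3->2, 14->6, 17->9
rank(y): 6->6, 3->3, 8->8, 10->10, 7->7, 12->12, 1->1, 2->2, 4->4, 5->5, 11->11, 9->9
Step 2: d_i = R_x(i) - R_y(i); compute d_i^2.
  (11-6)^2=25, (3-3)^2=0, (8-8)^2=0, (10-10)^2=0, (7-7)^2=0, (12-12)^2=0, (1-1)^2=0, (5-2)^2=9, (4-4)^2=0, (2-5)^2=9, (6-11)^2=25, (9-9)^2=0
sum(d^2) = 68.
Step 3: rho = 1 - 6*68 / (12*(12^2 - 1)) = 1 - 408/1716 = 0.762238.
Step 4: Under H0, t = rho * sqrt((n-2)/(1-rho^2)) = 3.7238 ~ t(10).
Step 5: Two-sided p-value from the t-distribution with 10 df = 0.003950.
Step 6: alpha = 0.05. reject H0.

rho = 0.7622, p = 0.003950, reject H0 at alpha = 0.05.


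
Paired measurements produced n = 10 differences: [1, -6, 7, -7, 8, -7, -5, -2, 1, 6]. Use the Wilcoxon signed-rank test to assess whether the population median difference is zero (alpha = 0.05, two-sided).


Step 1: Drop any zero differences (none here) and take |d_i|.
|d| = [1, 6, 7, 7, 8, 7, 5, 2, 1, 6]
Step 2: Midrank |d_i| (ties get averaged ranks).
ranks: |1|->1.5, |6|->5.5, |7|->8, |7|->8, |8|->10, |7|->8, |5|->4, |2|->3, |1|->1.5, |6|->5.5
Step 3: Attach original signs; sum ranks with positive sign and with negative sign.
W+ = 1.5 + 8 + 10 + 1.5 + 5.5 = 26.5
W- = 5.5 + 8 + 8 + 4 + 3 = 28.5
(Check: W+ + W- = 55 should equal n(n+1)/2 = 55.)
Step 4: Test statistic W = min(W+, W-) = 26.5.
Step 5: Ties in |d|, so use the tie-corrected normal approximation.
        E[W] = n(n+1)/4 = 10*11/4 = 27.5.
        Tie groups: |d|=1 (t=2), |d|=6 (t=2), |d|=7 (t=3); sum(t^3 - t) = 36.
        Var[W] = n(n+1)(2n+1)/24 - sum(t^3-t)/48 = 2310/24 - 36/48 = 95.5.
        z = (W - E[W]) / sqrt(Var[W]) = (26.5 - 27.5) / 9.7724 = -0.1023.
        Two-sided p = 2*Phi(z) = 0.918496.
Step 6: alpha = 0.05. fail to reject H0.

W+ = 26.5, W- = 28.5, W = min = 26.5, p = 0.918496, fail to reject H0.


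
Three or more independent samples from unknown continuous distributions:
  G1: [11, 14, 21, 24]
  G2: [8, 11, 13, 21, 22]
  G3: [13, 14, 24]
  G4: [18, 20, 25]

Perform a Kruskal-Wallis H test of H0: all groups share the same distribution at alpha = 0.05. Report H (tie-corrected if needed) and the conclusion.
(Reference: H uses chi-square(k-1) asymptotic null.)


Step 1: Combine all N = 15 observations and assign midranks.
sorted (value, group, rank): (8,G2,1), (11,G1,2.5), (11,G2,2.5), (13,G2,4.5), (13,G3,4.5), (14,G1,6.5), (14,G3,6.5), (18,G4,8), (20,G4,9), (21,G1,10.5), (21,G2,10.5), (22,G2,12), (24,G1,13.5), (24,G3,13.5), (25,G4,15)
Step 2: Sum ranks within each group.
R_1 = 33 (n_1 = 4)
R_2 = 30.5 (n_2 = 5)
R_3 = 24.5 (n_3 = 3)
R_4 = 32 (n_4 = 3)
Step 3: H = 12/(N(N+1)) * sum(R_i^2/n_i) - 3(N+1)
     = 12/(15*16) * (33^2/4 + 30.5^2/5 + 24.5^2/3 + 32^2/3) - 3*16
     = 0.050000 * 999.717 - 48
     = 1.985833.
Step 4: Ties present; correction factor C = 1 - 30/(15^3 - 15) = 0.991071. Corrected H = 1.985833 / 0.991071 = 2.003724.
Step 5: Under H0, H ~ chi^2(3); p-value = 0.571634.
Step 6: alpha = 0.05. fail to reject H0.

H = 2.0037, df = 3, p = 0.571634, fail to reject H0.


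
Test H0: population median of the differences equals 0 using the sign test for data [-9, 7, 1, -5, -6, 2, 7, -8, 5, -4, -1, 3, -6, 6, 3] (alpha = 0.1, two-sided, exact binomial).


Step 1: Discard zero differences. Original n = 15; n_eff = number of nonzero differences = 15.
Nonzero differences (with sign): -9, +7, +1, -5, -6, +2, +7, -8, +5, -4, -1, +3, -6, +6, +3
Step 2: Count signs: positive = 8, negative = 7.
Step 3: Under H0: P(positive) = 0.5, so the number of positives S ~ Bin(15, 0.5).
Step 4: Two-sided exact p-value = sum of Bin(15,0.5) probabilities at or below the observed probability = 1.000000.
Step 5: alpha = 0.1. fail to reject H0.

n_eff = 15, pos = 8, neg = 7, p = 1.000000, fail to reject H0.


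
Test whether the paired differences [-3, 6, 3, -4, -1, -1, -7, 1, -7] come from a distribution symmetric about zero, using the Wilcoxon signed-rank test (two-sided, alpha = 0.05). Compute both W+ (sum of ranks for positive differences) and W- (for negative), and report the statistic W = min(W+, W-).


Step 1: Drop any zero differences (none here) and take |d_i|.
|d| = [3, 6, 3, 4, 1, 1, 7, 1, 7]
Step 2: Midrank |d_i| (ties get averaged ranks).
ranks: |3|->4.5, |6|->7, |3|->4.5, |4|->6, |1|->2, |1|->2, |7|->8.5, |1|->2, |7|->8.5
Step 3: Attach original signs; sum ranks with positive sign and with negative sign.
W+ = 7 + 4.5 + 2 = 13.5
W- = 4.5 + 6 + 2 + 2 + 8.5 + 8.5 = 31.5
(Check: W+ + W- = 45 should equal n(n+1)/2 = 45.)
Step 4: Test statistic W = min(W+, W-) = 13.5.
Step 5: Ties in |d|, so use the tie-corrected normal approximation.
        E[W] = n(n+1)/4 = 9*10/4 = 22.5.
        Tie groups: |d|=1 (t=3), |d|=3 (t=2), |d|=7 (t=2); sum(t^3 - t) = 36.
        Var[W] = n(n+1)(2n+1)/24 - sum(t^3-t)/48 = 1710/24 - 36/48 = 70.5.
        z = (W - E[W]) / sqrt(Var[W]) = (13.5 - 22.5) / 8.3964 = -1.0719.
        Two-sided p = 2*Phi(z) = 0.283772.
Step 6: alpha = 0.05. fail to reject H0.

W+ = 13.5, W- = 31.5, W = min = 13.5, p = 0.283772, fail to reject H0.


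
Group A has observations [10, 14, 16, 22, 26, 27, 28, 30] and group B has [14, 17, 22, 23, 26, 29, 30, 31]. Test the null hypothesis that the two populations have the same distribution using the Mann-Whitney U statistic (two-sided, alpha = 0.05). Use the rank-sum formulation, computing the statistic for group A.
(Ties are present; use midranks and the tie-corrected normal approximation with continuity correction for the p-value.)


Step 1: Combine and sort all 16 observations; assign midranks.
sorted (value, group): (10,X), (14,X), (14,Y), (16,X), (17,Y), (22,X), (22,Y), (23,Y), (26,X), (26,Y), (27,X), (28,X), (29,Y), (30,X), (30,Y), (31,Y)
ranks: 10->1, 14->2.5, 14->2.5, 16->4, 17->5, 22->6.5, 22->6.5, 23->8, 26->9.5, 26->9.5, 27->11, 28->12, 29->13, 30->14.5, 30->14.5, 31->16
Step 2: Rank sum for X: R1 = 1 + 2.5 + 4 + 6.5 + 9.5 + 11 + 12 + 14.5 = 61.
Step 3: U_X = R1 - n1(n1+1)/2 = 61 - 8*9/2 = 61 - 36 = 25.
       U_Y = n1*n2 - U_X = 64 - 25 = 39.
Step 4: Ties are present, so use the tie-corrected normal approximation (with continuity correction) for the p-value.
Step 5: p-value = 0.493563; compare to alpha = 0.05. fail to reject H0.

U_X = 25, p = 0.493563, fail to reject H0 at alpha = 0.05.


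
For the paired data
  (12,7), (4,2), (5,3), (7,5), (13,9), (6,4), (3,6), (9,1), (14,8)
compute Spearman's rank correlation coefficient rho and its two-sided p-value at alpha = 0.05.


Step 1: Rank x and y separately (midranks; no ties here).
rank(x): 12->7, 4->2, 5->3, 7->5, 13->8, 6->4, 3->1, 9->6, 14->9
rank(y): 7->7, 2->2, 3->3, 5->5, 9->9, 4->4, 6->6, 1->1, 8->8
Step 2: d_i = R_x(i) - R_y(i); compute d_i^2.
  (7-7)^2=0, (2-2)^2=0, (3-3)^2=0, (5-5)^2=0, (8-9)^2=1, (4-4)^2=0, (1-6)^2=25, (6-1)^2=25, (9-8)^2=1
sum(d^2) = 52.
Step 3: rho = 1 - 6*52 / (9*(9^2 - 1)) = 1 - 312/720 = 0.566667.
Step 4: Under H0, t = rho * sqrt((n-2)/(1-rho^2)) = 1.8196 ~ t(7).
Step 5: Two-sided p-value from the t-distribution with 7 df = 0.111633.
Step 6: alpha = 0.05. fail to reject H0.

rho = 0.5667, p = 0.111633, fail to reject H0 at alpha = 0.05.


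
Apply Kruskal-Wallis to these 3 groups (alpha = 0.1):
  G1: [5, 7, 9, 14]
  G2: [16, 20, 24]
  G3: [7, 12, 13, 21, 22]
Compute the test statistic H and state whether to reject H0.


Step 1: Combine all N = 12 observations and assign midranks.
sorted (value, group, rank): (5,G1,1), (7,G1,2.5), (7,G3,2.5), (9,G1,4), (12,G3,5), (13,G3,6), (14,G1,7), (16,G2,8), (20,G2,9), (21,G3,10), (22,G3,11), (24,G2,12)
Step 2: Sum ranks within each group.
R_1 = 14.5 (n_1 = 4)
R_2 = 29 (n_2 = 3)
R_3 = 34.5 (n_3 = 5)
Step 3: H = 12/(N(N+1)) * sum(R_i^2/n_i) - 3(N+1)
     = 12/(12*13) * (14.5^2/4 + 29^2/3 + 34.5^2/5) - 3*13
     = 0.076923 * 570.946 - 39
     = 4.918910.
Step 4: Ties present; correction factor C = 1 - 6/(12^3 - 12) = 0.996503. Corrected H = 4.918910 / 0.996503 = 4.936170.
Step 5: Under H0, H ~ chi^2(2); p-value = 0.084747.
Step 6: alpha = 0.1. reject H0.

H = 4.9362, df = 2, p = 0.084747, reject H0.


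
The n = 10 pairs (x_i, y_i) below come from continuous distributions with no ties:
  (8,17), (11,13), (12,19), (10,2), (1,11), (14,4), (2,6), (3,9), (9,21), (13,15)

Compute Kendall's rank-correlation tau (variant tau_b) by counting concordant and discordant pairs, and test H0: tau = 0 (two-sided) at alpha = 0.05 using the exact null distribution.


Step 1: Enumerate the 45 unordered pairs (i,j) with i<j and classify each by sign(x_j-x_i) * sign(y_j-y_i).
  (1,2):dx=+3,dy=-4->D; (1,3):dx=+4,dy=+2->C; (1,4):dx=+2,dy=-15->D; (1,5):dx=-7,dy=-6->C
  (1,6):dx=+6,dy=-13->D; (1,7):dx=-6,dy=-11->C; (1,8):dx=-5,dy=-8->C; (1,9):dx=+1,dy=+4->C
  (1,10):dx=+5,dy=-2->D; (2,3):dx=+1,dy=+6->C; (2,4):dx=-1,dy=-11->C; (2,5):dx=-10,dy=-2->C
  (2,6):dx=+3,dy=-9->D; (2,7):dx=-9,dy=-7->C; (2,8):dx=-8,dy=-4->C; (2,9):dx=-2,dy=+8->D
  (2,10):dx=+2,dy=+2->C; (3,4):dx=-2,dy=-17->C; (3,5):dx=-11,dy=-8->C; (3,6):dx=+2,dy=-15->D
  (3,7):dx=-10,dy=-13->C; (3,8):dx=-9,dy=-10->C; (3,9):dx=-3,dy=+2->D; (3,10):dx=+1,dy=-4->D
  (4,5):dx=-9,dy=+9->D; (4,6):dx=+4,dy=+2->C; (4,7):dx=-8,dy=+4->D; (4,8):dx=-7,dy=+7->D
  (4,9):dx=-1,dy=+19->D; (4,10):dx=+3,dy=+13->C; (5,6):dx=+13,dy=-7->D; (5,7):dx=+1,dy=-5->D
  (5,8):dx=+2,dy=-2->D; (5,9):dx=+8,dy=+10->C; (5,10):dx=+12,dy=+4->C; (6,7):dx=-12,dy=+2->D
  (6,8):dx=-11,dy=+5->D; (6,9):dx=-5,dy=+17->D; (6,10):dx=-1,dy=+11->D; (7,8):dx=+1,dy=+3->C
  (7,9):dx=+7,dy=+15->C; (7,10):dx=+11,dy=+9->C; (8,9):dx=+6,dy=+12->C; (8,10):dx=+10,dy=+6->C
  (9,10):dx=+4,dy=-6->D
Step 2: C = 24, D = 21, total pairs = 45.
Step 3: tau = (C - D)/(n(n-1)/2) = (24 - 21)/45 = 0.066667.
Step 4: Exact two-sided p-value (enumerate n! = 3628800 permutations of y under H0): p = 0.861801.
Step 5: alpha = 0.05. fail to reject H0.

tau_b = 0.0667 (C=24, D=21), p = 0.861801, fail to reject H0.


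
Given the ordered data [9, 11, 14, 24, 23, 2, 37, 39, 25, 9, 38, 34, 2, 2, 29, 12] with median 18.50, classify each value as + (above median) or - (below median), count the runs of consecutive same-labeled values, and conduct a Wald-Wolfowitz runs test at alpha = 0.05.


Step 1: Compute median = 18.50; label A = above, B = below.
Labels in order: BBBAABAAABAABBAB  (n_A = 8, n_B = 8)
Step 2: Count runs R = 9.
Step 3: Under H0 (random ordering), E[R] = 2*n_A*n_B/(n_A+n_B) + 1 = 2*8*8/16 + 1 = 9.0000.
        Var[R] = 2*n_A*n_B*(2*n_A*n_B - n_A - n_B) / ((n_A+n_B)^2 * (n_A+n_B-1)) = 14336/3840 = 3.7333.
        SD[R] = 1.9322.
Step 4: R = E[R], so z = 0 with no continuity correction.
Step 5: Two-sided p-value via normal approximation = 2*(1 - Phi(|z|)) = 1.000000.
Step 6: alpha = 0.05. fail to reject H0.

R = 9, z = 0.0000, p = 1.000000, fail to reject H0.


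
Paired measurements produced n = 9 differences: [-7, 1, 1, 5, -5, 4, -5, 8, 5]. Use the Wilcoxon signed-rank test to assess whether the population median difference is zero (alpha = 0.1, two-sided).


Step 1: Drop any zero differences (none here) and take |d_i|.
|d| = [7, 1, 1, 5, 5, 4, 5, 8, 5]
Step 2: Midrank |d_i| (ties get averaged ranks).
ranks: |7|->8, |1|->1.5, |1|->1.5, |5|->5.5, |5|->5.5, |4|->3, |5|->5.5, |8|->9, |5|->5.5
Step 3: Attach original signs; sum ranks with positive sign and with negative sign.
W+ = 1.5 + 1.5 + 5.5 + 3 + 9 + 5.5 = 26
W- = 8 + 5.5 + 5.5 = 19
(Check: W+ + W- = 45 should equal n(n+1)/2 = 45.)
Step 4: Test statistic W = min(W+, W-) = 19.
Step 5: Ties in |d|, so use the tie-corrected normal approximation.
        E[W] = n(n+1)/4 = 9*10/4 = 22.5.
        Tie groups: |d|=1 (t=2), |d|=5 (t=4); sum(t^3 - t) = 66.
        Var[W] = n(n+1)(2n+1)/24 - sum(t^3-t)/48 = 1710/24 - 66/48 = 69.875.
        z = (W - E[W]) / sqrt(Var[W]) = (19 - 22.5) / 8.3591 = -0.4187.
        Two-sided p = 2*Phi(z) = 0.675432.
Step 6: alpha = 0.1. fail to reject H0.

W+ = 26, W- = 19, W = min = 19, p = 0.675432, fail to reject H0.


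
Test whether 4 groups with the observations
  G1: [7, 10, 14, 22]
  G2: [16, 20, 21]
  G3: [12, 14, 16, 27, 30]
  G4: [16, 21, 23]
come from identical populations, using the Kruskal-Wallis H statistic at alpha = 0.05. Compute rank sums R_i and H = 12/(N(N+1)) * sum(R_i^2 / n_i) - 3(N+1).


Step 1: Combine all N = 15 observations and assign midranks.
sorted (value, group, rank): (7,G1,1), (10,G1,2), (12,G3,3), (14,G1,4.5), (14,G3,4.5), (16,G2,7), (16,G3,7), (16,G4,7), (20,G2,9), (21,G2,10.5), (21,G4,10.5), (22,G1,12), (23,G4,13), (27,G3,14), (30,G3,15)
Step 2: Sum ranks within each group.
R_1 = 19.5 (n_1 = 4)
R_2 = 26.5 (n_2 = 3)
R_3 = 43.5 (n_3 = 5)
R_4 = 30.5 (n_4 = 3)
Step 3: H = 12/(N(N+1)) * sum(R_i^2/n_i) - 3(N+1)
     = 12/(15*16) * (19.5^2/4 + 26.5^2/3 + 43.5^2/5 + 30.5^2/3) - 3*16
     = 0.050000 * 1017.68 - 48
     = 2.883958.
Step 4: Ties present; correction factor C = 1 - 36/(15^3 - 15) = 0.989286. Corrected H = 2.883958 / 0.989286 = 2.915193.
Step 5: Under H0, H ~ chi^2(3); p-value = 0.404886.
Step 6: alpha = 0.05. fail to reject H0.

H = 2.9152, df = 3, p = 0.404886, fail to reject H0.


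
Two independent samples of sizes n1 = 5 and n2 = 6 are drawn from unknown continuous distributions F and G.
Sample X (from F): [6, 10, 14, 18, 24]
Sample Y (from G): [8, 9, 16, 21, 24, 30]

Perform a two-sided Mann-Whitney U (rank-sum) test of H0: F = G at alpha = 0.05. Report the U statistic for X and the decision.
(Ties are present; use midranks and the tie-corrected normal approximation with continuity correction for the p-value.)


Step 1: Combine and sort all 11 observations; assign midranks.
sorted (value, group): (6,X), (8,Y), (9,Y), (10,X), (14,X), (16,Y), (18,X), (21,Y), (24,X), (24,Y), (30,Y)
ranks: 6->1, 8->2, 9->3, 10->4, 14->5, 16->6, 18->7, 21->8, 24->9.5, 24->9.5, 30->11
Step 2: Rank sum for X: R1 = 1 + 4 + 5 + 7 + 9.5 = 26.5.
Step 3: U_X = R1 - n1(n1+1)/2 = 26.5 - 5*6/2 = 26.5 - 15 = 11.5.
       U_Y = n1*n2 - U_X = 30 - 11.5 = 18.5.
Step 4: Ties are present, so use the tie-corrected normal approximation (with continuity correction) for the p-value.
Step 5: p-value = 0.583025; compare to alpha = 0.05. fail to reject H0.

U_X = 11.5, p = 0.583025, fail to reject H0 at alpha = 0.05.


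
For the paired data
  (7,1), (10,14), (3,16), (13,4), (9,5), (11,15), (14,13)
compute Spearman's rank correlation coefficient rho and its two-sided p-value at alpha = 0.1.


Step 1: Rank x and y separately (midranks; no ties here).
rank(x): 7->2, 10->4, 3->1, 13->6, 9->3, 11->5, 14->7
rank(y): 1->1, 14->5, 16->7, 4->2, 5->3, 15->6, 13->4
Step 2: d_i = R_x(i) - R_y(i); compute d_i^2.
  (2-1)^2=1, (4-5)^2=1, (1-7)^2=36, (6-2)^2=16, (3-3)^2=0, (5-6)^2=1, (7-4)^2=9
sum(d^2) = 64.
Step 3: rho = 1 - 6*64 / (7*(7^2 - 1)) = 1 - 384/336 = -0.142857.
Step 4: Under H0, t = rho * sqrt((n-2)/(1-rho^2)) = -0.3227 ~ t(5).
Step 5: Two-sided p-value from the t-distribution with 5 df = 0.759945.
Step 6: alpha = 0.1. fail to reject H0.

rho = -0.1429, p = 0.759945, fail to reject H0 at alpha = 0.1.


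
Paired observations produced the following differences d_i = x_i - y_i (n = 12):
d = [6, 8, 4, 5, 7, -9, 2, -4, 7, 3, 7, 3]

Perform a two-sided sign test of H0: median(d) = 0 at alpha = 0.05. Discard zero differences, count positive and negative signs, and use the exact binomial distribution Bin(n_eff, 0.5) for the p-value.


Step 1: Discard zero differences. Original n = 12; n_eff = number of nonzero differences = 12.
Nonzero differences (with sign): +6, +8, +4, +5, +7, -9, +2, -4, +7, +3, +7, +3
Step 2: Count signs: positive = 10, negative = 2.
Step 3: Under H0: P(positive) = 0.5, so the number of positives S ~ Bin(12, 0.5).
Step 4: Two-sided exact p-value = sum of Bin(12,0.5) probabilities at or below the observed probability = 0.038574.
Step 5: alpha = 0.05. reject H0.

n_eff = 12, pos = 10, neg = 2, p = 0.038574, reject H0.


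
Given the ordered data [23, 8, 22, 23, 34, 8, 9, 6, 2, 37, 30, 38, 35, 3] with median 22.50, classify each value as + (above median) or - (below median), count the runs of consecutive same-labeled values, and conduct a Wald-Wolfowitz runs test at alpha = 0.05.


Step 1: Compute median = 22.50; label A = above, B = below.
Labels in order: ABBAABBBBAAAAB  (n_A = 7, n_B = 7)
Step 2: Count runs R = 6.
Step 3: Under H0 (random ordering), E[R] = 2*n_A*n_B/(n_A+n_B) + 1 = 2*7*7/14 + 1 = 8.0000.
        Var[R] = 2*n_A*n_B*(2*n_A*n_B - n_A - n_B) / ((n_A+n_B)^2 * (n_A+n_B-1)) = 8232/2548 = 3.2308.
        SD[R] = 1.7974.
Step 4: Continuity-corrected z = (R + 0.5 - E[R]) / SD[R] = (6 + 0.5 - 8.0000) / 1.7974 = -0.8345.
Step 5: Two-sided p-value via normal approximation = 2*(1 - Phi(|z|)) = 0.403986.
Step 6: alpha = 0.05. fail to reject H0.

R = 6, z = -0.8345, p = 0.403986, fail to reject H0.


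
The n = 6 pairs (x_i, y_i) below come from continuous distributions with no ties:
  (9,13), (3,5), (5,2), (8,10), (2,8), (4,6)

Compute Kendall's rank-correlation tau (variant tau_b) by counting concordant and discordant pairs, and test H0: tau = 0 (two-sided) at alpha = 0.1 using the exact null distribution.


Step 1: Enumerate the 15 unordered pairs (i,j) with i<j and classify each by sign(x_j-x_i) * sign(y_j-y_i).
  (1,2):dx=-6,dy=-8->C; (1,3):dx=-4,dy=-11->C; (1,4):dx=-1,dy=-3->C; (1,5):dx=-7,dy=-5->C
  (1,6):dx=-5,dy=-7->C; (2,3):dx=+2,dy=-3->D; (2,4):dx=+5,dy=+5->C; (2,5):dx=-1,dy=+3->D
  (2,6):dx=+1,dy=+1->C; (3,4):dx=+3,dy=+8->C; (3,5):dx=-3,dy=+6->D; (3,6):dx=-1,dy=+4->D
  (4,5):dx=-6,dy=-2->C; (4,6):dx=-4,dy=-4->C; (5,6):dx=+2,dy=-2->D
Step 2: C = 10, D = 5, total pairs = 15.
Step 3: tau = (C - D)/(n(n-1)/2) = (10 - 5)/15 = 0.333333.
Step 4: Exact two-sided p-value (enumerate n! = 720 permutations of y under H0): p = 0.469444.
Step 5: alpha = 0.1. fail to reject H0.

tau_b = 0.3333 (C=10, D=5), p = 0.469444, fail to reject H0.


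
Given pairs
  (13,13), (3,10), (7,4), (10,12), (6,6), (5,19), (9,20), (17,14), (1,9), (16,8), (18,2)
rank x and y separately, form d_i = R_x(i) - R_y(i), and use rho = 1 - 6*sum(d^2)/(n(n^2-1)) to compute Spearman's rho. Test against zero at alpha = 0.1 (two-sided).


Step 1: Rank x and y separately (midranks; no ties here).
rank(x): 13->8, 3->2, 7->5, 10->7, 6->4, 5->3, 9->6, 17->10, 1->1, 16->9, 18->11
rank(y): 13->8, 10->6, 4->2, 12->7, 6->3, 19->10, 20->11, 14->9, 9->5, 8->4, 2->1
Step 2: d_i = R_x(i) - R_y(i); compute d_i^2.
  (8-8)^2=0, (2-6)^2=16, (5-2)^2=9, (7-7)^2=0, (4-3)^2=1, (3-10)^2=49, (6-11)^2=25, (10-9)^2=1, (1-5)^2=16, (9-4)^2=25, (11-1)^2=100
sum(d^2) = 242.
Step 3: rho = 1 - 6*242 / (11*(11^2 - 1)) = 1 - 1452/1320 = -0.100000.
Step 4: Under H0, t = rho * sqrt((n-2)/(1-rho^2)) = -0.3015 ~ t(9).
Step 5: Two-sided p-value from the t-distribution with 9 df = 0.769875.
Step 6: alpha = 0.1. fail to reject H0.

rho = -0.1000, p = 0.769875, fail to reject H0 at alpha = 0.1.


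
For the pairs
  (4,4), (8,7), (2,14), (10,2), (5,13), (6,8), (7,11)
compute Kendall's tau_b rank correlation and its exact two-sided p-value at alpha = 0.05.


Step 1: Enumerate the 21 unordered pairs (i,j) with i<j and classify each by sign(x_j-x_i) * sign(y_j-y_i).
  (1,2):dx=+4,dy=+3->C; (1,3):dx=-2,dy=+10->D; (1,4):dx=+6,dy=-2->D; (1,5):dx=+1,dy=+9->C
  (1,6):dx=+2,dy=+4->C; (1,7):dx=+3,dy=+7->C; (2,3):dx=-6,dy=+7->D; (2,4):dx=+2,dy=-5->D
  (2,5):dx=-3,dy=+6->D; (2,6):dx=-2,dy=+1->D; (2,7):dx=-1,dy=+4->D; (3,4):dx=+8,dy=-12->D
  (3,5):dx=+3,dy=-1->D; (3,6):dx=+4,dy=-6->D; (3,7):dx=+5,dy=-3->D; (4,5):dx=-5,dy=+11->D
  (4,6):dx=-4,dy=+6->D; (4,7):dx=-3,dy=+9->D; (5,6):dx=+1,dy=-5->D; (5,7):dx=+2,dy=-2->D
  (6,7):dx=+1,dy=+3->C
Step 2: C = 5, D = 16, total pairs = 21.
Step 3: tau = (C - D)/(n(n-1)/2) = (5 - 16)/21 = -0.523810.
Step 4: Exact two-sided p-value (enumerate n! = 5040 permutations of y under H0): p = 0.136111.
Step 5: alpha = 0.05. fail to reject H0.

tau_b = -0.5238 (C=5, D=16), p = 0.136111, fail to reject H0.
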